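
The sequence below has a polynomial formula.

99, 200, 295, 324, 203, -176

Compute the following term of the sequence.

Δ: 101 , 95 , 29 , -121 , -379
Δ²: -6 , -66 , -150 , -258
Δ³: -60 , -84 , -108
Δ⁴: -24 , -24
Fourth differences constant at -24.
-108 − 24 = -132;  -258 − 132 = -390;  -379 − 390 = -769;  -176 − 769 = -945

-945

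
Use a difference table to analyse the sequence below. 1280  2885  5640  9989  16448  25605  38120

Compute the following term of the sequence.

54725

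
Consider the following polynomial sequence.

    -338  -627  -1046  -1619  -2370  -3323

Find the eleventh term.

D1: -289  -419  -573  -751  -953
D2: -130  -154  -178  -202
D3: -24  -24  -24
The third differences are constant (-24).
-202 − 24 = -226;  -953 − 226 = -1179;  -3323 − 1179 = -4502
-226 − 24 = -250;  -1179 − 250 = -1429;  -4502 − 1429 = -5931
-250 − 24 = -274;  -1429 − 274 = -1703;  -5931 − 1703 = -7634
-274 − 24 = -298;  -1703 − 298 = -2001;  -7634 − 2001 = -9635
-298 − 24 = -322;  -2001 − 322 = -2323;  -9635 − 2323 = -11958

-11958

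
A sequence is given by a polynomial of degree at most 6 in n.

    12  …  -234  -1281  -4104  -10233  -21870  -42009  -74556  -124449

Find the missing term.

Using the last 8 terms:
-1047, -2823, -6129, -11637, -20139, -32547, -49893
-1776, -3306, -5508, -8502, -12408, -17346
-1530, -2202, -2994, -3906, -4938
-672, -792, -912, -1032
-120, -120, -120
Constant fifth difference = -120.
Extend backward: -672 + 120 = -552;  -1530 + 552 = -978;  -1776 + 978 = -798;  -1047 + 798 = -249;  -234 + 249 = 15

15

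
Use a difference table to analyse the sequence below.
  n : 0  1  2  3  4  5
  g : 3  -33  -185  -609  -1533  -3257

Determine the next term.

-6153

Δ: -36  -152  -424  -924  -1724
Δ²: -116  -272  -500  -800
Δ³: -156  -228  -300
Δ⁴: -72  -72
The fourth differences are constant (-72).
-300 − 72 = -372;  -800 − 372 = -1172;  -1724 − 1172 = -2896;  -3257 − 2896 = -6153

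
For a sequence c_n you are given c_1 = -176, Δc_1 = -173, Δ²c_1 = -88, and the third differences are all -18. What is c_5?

Build the table forward from the leading diagonal:
Third differences: -18, -18, -18, -18, -18
Second differences: -88, -106, -124, -142, -160
First differences: -173, -261, -367, -491, -633
c: -176, -349, -610, -977, -1468

-1468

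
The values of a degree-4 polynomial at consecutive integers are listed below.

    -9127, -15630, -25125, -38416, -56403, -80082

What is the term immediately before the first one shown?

-4908

D1: -6503, -9495, -13291, -17987, -23679
D2: -2992, -3796, -4696, -5692
D3: -804, -900, -996
D4: -96, -96
The fourth differences are constant at -96.
Work back: -804 + 96 = -708;  -2992 + 708 = -2284;  -6503 + 2284 = -4219;  -9127 + 4219 = -4908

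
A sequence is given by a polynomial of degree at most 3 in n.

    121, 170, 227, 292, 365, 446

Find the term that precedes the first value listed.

49  57  65  73  81
8  8  8  8
The second differences are constant at 8.
Work back: 49 − 8 = 41;  121 − 41 = 80

80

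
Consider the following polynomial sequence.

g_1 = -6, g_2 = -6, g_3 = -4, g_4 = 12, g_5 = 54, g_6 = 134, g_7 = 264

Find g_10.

Δ: 0, 2, 16, 42, 80, 130
Δ²: 2, 14, 26, 38, 50
Δ³: 12, 12, 12, 12
Third differences constant at 12.
50 + 12 = 62;  130 + 62 = 192;  264 + 192 = 456
62 + 12 = 74;  192 + 74 = 266;  456 + 266 = 722
74 + 12 = 86;  266 + 86 = 352;  722 + 352 = 1074

1074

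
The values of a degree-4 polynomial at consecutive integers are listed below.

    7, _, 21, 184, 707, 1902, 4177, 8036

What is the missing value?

Using the last 6 terms:
First differences: 163, 523, 1195, 2275, 3859
Second differences: 360, 672, 1080, 1584
Third differences: 312, 408, 504
Fourth differences: 96, 96
Constant fourth difference = 96.
Extend backward: 312 − 96 = 216;  360 − 216 = 144;  163 − 144 = 19;  21 − 19 = 2

2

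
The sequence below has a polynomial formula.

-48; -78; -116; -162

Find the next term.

-216

First differences: -30, -38, -46
Second differences: -8, -8
Constant second difference = -8, so extend:
-46 − 8 = -54;  -162 − 54 = -216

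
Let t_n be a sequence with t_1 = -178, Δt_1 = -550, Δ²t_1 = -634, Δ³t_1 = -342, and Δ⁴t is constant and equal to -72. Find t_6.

-13048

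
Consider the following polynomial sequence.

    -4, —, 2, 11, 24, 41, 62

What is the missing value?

-3

Using the last 5 terms:
9, 13, 17, 21
4, 4, 4
Constant second difference = 4.
Extend backward: 9 − 4 = 5;  2 − 5 = -3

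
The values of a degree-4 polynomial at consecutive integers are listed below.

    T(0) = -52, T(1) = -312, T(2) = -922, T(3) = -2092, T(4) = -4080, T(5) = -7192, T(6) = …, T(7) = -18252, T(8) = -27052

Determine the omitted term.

-11782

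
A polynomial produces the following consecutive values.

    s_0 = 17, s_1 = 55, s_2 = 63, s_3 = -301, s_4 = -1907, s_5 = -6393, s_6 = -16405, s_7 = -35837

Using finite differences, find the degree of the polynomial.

5

D1: 38, 8, -364, -1606, -4486, -10012, -19432
D2: -30, -372, -1242, -2880, -5526, -9420
D3: -342, -870, -1638, -2646, -3894
D4: -528, -768, -1008, -1248
D5: -240, -240, -240
The fifth differences are constant, so the polynomial has degree 5.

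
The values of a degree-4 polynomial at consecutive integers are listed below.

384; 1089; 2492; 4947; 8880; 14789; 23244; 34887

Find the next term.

50432

705 , 1403 , 2455 , 3933 , 5909 , 8455 , 11643
698 , 1052 , 1478 , 1976 , 2546 , 3188
354 , 426 , 498 , 570 , 642
72 , 72 , 72 , 72
The fourth differences are constant (72).
642 + 72 = 714;  3188 + 714 = 3902;  11643 + 3902 = 15545;  34887 + 15545 = 50432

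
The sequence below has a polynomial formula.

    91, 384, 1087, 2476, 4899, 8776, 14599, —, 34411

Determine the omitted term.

22932

Using the first 7 terms:
Δ: 293  703  1389  2423  3877  5823
Δ²: 410  686  1034  1454  1946
Δ³: 276  348  420  492
Δ⁴: 72  72  72
Constant fourth difference = 72.
Extend forward: 492 + 72 = 564;  1946 + 564 = 2510;  5823 + 2510 = 8333;  14599 + 8333 = 22932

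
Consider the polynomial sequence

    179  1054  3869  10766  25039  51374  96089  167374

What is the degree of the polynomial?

Δ: 875, 2815, 6897, 14273, 26335, 44715, 71285
Δ²: 1940, 4082, 7376, 12062, 18380, 26570
Δ³: 2142, 3294, 4686, 6318, 8190
Δ⁴: 1152, 1392, 1632, 1872
Δ⁵: 240, 240, 240
The fifth differences are constant, so the polynomial has degree 5.

5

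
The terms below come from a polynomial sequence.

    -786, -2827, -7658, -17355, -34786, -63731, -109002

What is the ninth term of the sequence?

-273650

-2041, -4831, -9697, -17431, -28945, -45271
-2790, -4866, -7734, -11514, -16326
-2076, -2868, -3780, -4812
-792, -912, -1032
-120, -120
Constant fifth difference = -120, so extend:
-1032 − 120 = -1152;  -4812 − 1152 = -5964;  -16326 − 5964 = -22290;  -45271 − 22290 = -67561;  -109002 − 67561 = -176563
-1152 − 120 = -1272;  -5964 − 1272 = -7236;  -22290 − 7236 = -29526;  -67561 − 29526 = -97087;  -176563 − 97087 = -273650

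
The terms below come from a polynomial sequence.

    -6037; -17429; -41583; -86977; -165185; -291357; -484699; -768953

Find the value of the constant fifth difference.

Δ: -11392, -24154, -45394, -78208, -126172, -193342, -284254
Δ²: -12762, -21240, -32814, -47964, -67170, -90912
Δ³: -8478, -11574, -15150, -19206, -23742
Δ⁴: -3096, -3576, -4056, -4536
Δ⁵: -480, -480, -480

-480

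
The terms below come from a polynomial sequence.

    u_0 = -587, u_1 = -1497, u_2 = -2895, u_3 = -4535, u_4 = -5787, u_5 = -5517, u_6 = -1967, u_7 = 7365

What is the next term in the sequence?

Δ: -910, -1398, -1640, -1252, 270, 3550, 9332
Δ²: -488, -242, 388, 1522, 3280, 5782
Δ³: 246, 630, 1134, 1758, 2502
Δ⁴: 384, 504, 624, 744
Δ⁵: 120, 120, 120
Constant fifth difference = 120, so extend:
744 + 120 = 864;  2502 + 864 = 3366;  5782 + 3366 = 9148;  9332 + 9148 = 18480;  7365 + 18480 = 25845

25845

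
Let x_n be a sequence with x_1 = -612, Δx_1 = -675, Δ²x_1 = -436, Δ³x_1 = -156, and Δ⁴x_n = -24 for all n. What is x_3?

Build the table forward from the leading diagonal:
Δ⁴: -24  -24  -24
Δ³: -156  -180  -204
Δ²: -436  -592  -772
Δ: -675  -1111  -1703
x: -612  -1287  -2398

-2398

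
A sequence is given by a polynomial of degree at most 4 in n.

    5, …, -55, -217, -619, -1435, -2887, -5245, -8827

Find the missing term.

Using the last 7 terms:
D1: -162, -402, -816, -1452, -2358, -3582
D2: -240, -414, -636, -906, -1224
D3: -174, -222, -270, -318
D4: -48, -48, -48
Constant fourth difference = -48.
Extend backward: -174 + 48 = -126;  -240 + 126 = -114;  -162 + 114 = -48;  -55 + 48 = -7

-7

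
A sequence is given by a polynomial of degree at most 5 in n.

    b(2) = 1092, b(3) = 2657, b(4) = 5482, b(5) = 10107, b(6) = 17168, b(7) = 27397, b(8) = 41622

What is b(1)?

343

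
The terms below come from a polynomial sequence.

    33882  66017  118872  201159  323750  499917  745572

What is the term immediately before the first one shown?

D1: 32135, 52855, 82287, 122591, 176167, 245655
D2: 20720, 29432, 40304, 53576, 69488
D3: 8712, 10872, 13272, 15912
D4: 2160, 2400, 2640
D5: 240, 240
The fifth differences are constant at 240.
Work back: 2160 − 240 = 1920;  8712 − 1920 = 6792;  20720 − 6792 = 13928;  32135 − 13928 = 18207;  33882 − 18207 = 15675

15675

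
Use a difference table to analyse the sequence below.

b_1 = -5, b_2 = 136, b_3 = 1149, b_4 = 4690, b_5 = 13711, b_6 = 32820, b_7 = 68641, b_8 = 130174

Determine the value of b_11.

141, 1013, 3541, 9021, 19109, 35821, 61533
872, 2528, 5480, 10088, 16712, 25712
1656, 2952, 4608, 6624, 9000
1296, 1656, 2016, 2376
360, 360, 360
Fifth differences constant at 360.
2376 + 360 = 2736;  9000 + 2736 = 11736;  25712 + 11736 = 37448;  61533 + 37448 = 98981;  130174 + 98981 = 229155
2736 + 360 = 3096;  11736 + 3096 = 14832;  37448 + 14832 = 52280;  98981 + 52280 = 151261;  229155 + 151261 = 380416
3096 + 360 = 3456;  14832 + 3456 = 18288;  52280 + 18288 = 70568;  151261 + 70568 = 221829;  380416 + 221829 = 602245

602245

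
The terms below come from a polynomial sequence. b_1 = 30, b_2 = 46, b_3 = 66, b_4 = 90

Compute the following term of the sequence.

Δ: 16, 20, 24
Δ²: 4, 4
Second differences constant at 4.
24 + 4 = 28;  90 + 28 = 118

118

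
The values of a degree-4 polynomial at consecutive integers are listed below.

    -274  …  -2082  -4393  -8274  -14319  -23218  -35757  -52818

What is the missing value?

Using the last 7 terms:
D1: -2311, -3881, -6045, -8899, -12539, -17061
D2: -1570, -2164, -2854, -3640, -4522
D3: -594, -690, -786, -882
D4: -96, -96, -96
Constant fourth difference = -96.
Extend backward: -594 + 96 = -498;  -1570 + 498 = -1072;  -2311 + 1072 = -1239;  -2082 + 1239 = -843

-843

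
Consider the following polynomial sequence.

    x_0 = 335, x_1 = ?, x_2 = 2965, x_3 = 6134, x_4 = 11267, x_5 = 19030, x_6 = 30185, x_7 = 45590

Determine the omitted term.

1190

Using the last 6 terms:
D1: 3169  5133  7763  11155  15405
D2: 1964  2630  3392  4250
D3: 666  762  858
D4: 96  96
Constant fourth difference = 96.
Extend backward: 666 − 96 = 570;  1964 − 570 = 1394;  3169 − 1394 = 1775;  2965 − 1775 = 1190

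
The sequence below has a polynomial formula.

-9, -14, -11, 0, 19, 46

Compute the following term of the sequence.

-5, 3, 11, 19, 27
8, 8, 8, 8
The second differences are constant (8).
27 + 8 = 35;  46 + 35 = 81

81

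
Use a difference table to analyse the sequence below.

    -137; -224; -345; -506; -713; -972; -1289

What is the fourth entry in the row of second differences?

-52

D1: -87, -121, -161, -207, -259, -317
D2: -34, -40, -46, -52, -58
D3: -6, -6, -6, -6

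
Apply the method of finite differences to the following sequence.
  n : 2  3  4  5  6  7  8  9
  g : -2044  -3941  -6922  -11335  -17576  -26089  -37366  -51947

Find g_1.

-931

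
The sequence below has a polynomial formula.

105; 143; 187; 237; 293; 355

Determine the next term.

38 , 44 , 50 , 56 , 62
6 , 6 , 6 , 6
Constant second difference = 6, so extend:
62 + 6 = 68;  355 + 68 = 423

423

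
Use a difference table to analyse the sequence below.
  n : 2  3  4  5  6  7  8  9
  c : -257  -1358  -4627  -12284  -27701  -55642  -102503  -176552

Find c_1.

-16

D1: -1101  -3269  -7657  -15417  -27941  -46861  -74049
D2: -2168  -4388  -7760  -12524  -18920  -27188
D3: -2220  -3372  -4764  -6396  -8268
D4: -1152  -1392  -1632  -1872
D5: -240  -240  -240
The fifth differences are constant at -240.
Work back: -1152 + 240 = -912;  -2220 + 912 = -1308;  -2168 + 1308 = -860;  -1101 + 860 = -241;  -257 + 241 = -16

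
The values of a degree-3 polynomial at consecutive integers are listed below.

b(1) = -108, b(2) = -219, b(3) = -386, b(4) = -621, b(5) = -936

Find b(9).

-3236

First differences: -111  -167  -235  -315
Second differences: -56  -68  -80
Third differences: -12  -12
The third differences are constant (-12).
-80 − 12 = -92;  -315 − 92 = -407;  -936 − 407 = -1343
-92 − 12 = -104;  -407 − 104 = -511;  -1343 − 511 = -1854
-104 − 12 = -116;  -511 − 116 = -627;  -1854 − 627 = -2481
-116 − 12 = -128;  -627 − 128 = -755;  -2481 − 755 = -3236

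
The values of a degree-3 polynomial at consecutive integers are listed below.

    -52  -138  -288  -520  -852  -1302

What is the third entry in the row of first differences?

Δ: -86, -150, -232, -332, -450
Δ²: -64, -82, -100, -118
Δ³: -18, -18, -18

-232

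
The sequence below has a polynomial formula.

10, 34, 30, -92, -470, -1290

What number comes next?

24  -4  -122  -378  -820
-28  -118  -256  -442
-90  -138  -186
-48  -48
Constant fourth difference = -48, so extend:
-186 − 48 = -234;  -442 − 234 = -676;  -820 − 676 = -1496;  -1290 − 1496 = -2786

-2786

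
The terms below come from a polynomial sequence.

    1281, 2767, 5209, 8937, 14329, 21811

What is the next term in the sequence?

D1: 1486 , 2442 , 3728 , 5392 , 7482
D2: 956 , 1286 , 1664 , 2090
D3: 330 , 378 , 426
D4: 48 , 48
The fourth differences are constant (48).
426 + 48 = 474;  2090 + 474 = 2564;  7482 + 2564 = 10046;  21811 + 10046 = 31857

31857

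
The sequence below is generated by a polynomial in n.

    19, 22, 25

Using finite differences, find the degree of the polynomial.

3, 3
The first differences are constant, so the polynomial has degree 1.

1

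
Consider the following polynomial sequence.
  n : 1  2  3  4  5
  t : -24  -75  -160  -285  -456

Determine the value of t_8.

-1305

Δ: -51, -85, -125, -171
Δ²: -34, -40, -46
Δ³: -6, -6
Third differences constant at -6.
-46 − 6 = -52;  -171 − 52 = -223;  -456 − 223 = -679
-52 − 6 = -58;  -223 − 58 = -281;  -679 − 281 = -960
-58 − 6 = -64;  -281 − 64 = -345;  -960 − 345 = -1305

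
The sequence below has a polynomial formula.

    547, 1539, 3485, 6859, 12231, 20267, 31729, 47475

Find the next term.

68459

992, 1946, 3374, 5372, 8036, 11462, 15746
954, 1428, 1998, 2664, 3426, 4284
474, 570, 666, 762, 858
96, 96, 96, 96
Fourth differences constant at 96.
858 + 96 = 954;  4284 + 954 = 5238;  15746 + 5238 = 20984;  47475 + 20984 = 68459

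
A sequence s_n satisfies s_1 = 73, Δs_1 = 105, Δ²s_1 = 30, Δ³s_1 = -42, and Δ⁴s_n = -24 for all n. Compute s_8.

Build the table forward from the leading diagonal:
D4: -24, -24, -24, -24, -24, -24, -24, -24
D3: -42, -66, -90, -114, -138, -162, -186, -210
D2: 30, -12, -78, -168, -282, -420, -582, -768
D1: 105, 135, 123, 45, -123, -405, -825, -1407
s: 73, 178, 313, 436, 481, 358, -47, -872

-872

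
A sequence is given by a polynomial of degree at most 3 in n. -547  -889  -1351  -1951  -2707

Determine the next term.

-3637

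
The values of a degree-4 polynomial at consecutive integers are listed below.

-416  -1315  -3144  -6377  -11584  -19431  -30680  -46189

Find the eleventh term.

-128296

-899  -1829  -3233  -5207  -7847  -11249  -15509
-930  -1404  -1974  -2640  -3402  -4260
-474  -570  -666  -762  -858
-96  -96  -96  -96
The fourth differences are constant (-96).
-858 − 96 = -954;  -4260 − 954 = -5214;  -15509 − 5214 = -20723;  -46189 − 20723 = -66912
-954 − 96 = -1050;  -5214 − 1050 = -6264;  -20723 − 6264 = -26987;  -66912 − 26987 = -93899
-1050 − 96 = -1146;  -6264 − 1146 = -7410;  -26987 − 7410 = -34397;  -93899 − 34397 = -128296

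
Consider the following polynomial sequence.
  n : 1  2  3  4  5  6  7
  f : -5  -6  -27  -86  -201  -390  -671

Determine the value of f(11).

D1: -1, -21, -59, -115, -189, -281
D2: -20, -38, -56, -74, -92
D3: -18, -18, -18, -18
Constant third difference = -18, so extend:
-92 − 18 = -110;  -281 − 110 = -391;  -671 − 391 = -1062
-110 − 18 = -128;  -391 − 128 = -519;  -1062 − 519 = -1581
-128 − 18 = -146;  -519 − 146 = -665;  -1581 − 665 = -2246
-146 − 18 = -164;  -665 − 164 = -829;  -2246 − 829 = -3075

-3075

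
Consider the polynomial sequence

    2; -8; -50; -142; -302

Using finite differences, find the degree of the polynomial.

Δ: -10, -42, -92, -160
Δ²: -32, -50, -68
Δ³: -18, -18
The third differences are constant, so the polynomial has degree 3.

3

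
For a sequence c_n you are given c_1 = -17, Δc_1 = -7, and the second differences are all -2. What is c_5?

-57

Build the table forward from the leading diagonal:
Second differences: -2  -2  -2  -2  -2
First differences: -7  -9  -11  -13  -15
c: -17  -24  -33  -44  -57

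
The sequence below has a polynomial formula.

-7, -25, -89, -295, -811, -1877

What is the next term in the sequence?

First differences: -18, -64, -206, -516, -1066
Second differences: -46, -142, -310, -550
Third differences: -96, -168, -240
Fourth differences: -72, -72
The fourth differences are constant (-72).
-240 − 72 = -312;  -550 − 312 = -862;  -1066 − 862 = -1928;  -1877 − 1928 = -3805

-3805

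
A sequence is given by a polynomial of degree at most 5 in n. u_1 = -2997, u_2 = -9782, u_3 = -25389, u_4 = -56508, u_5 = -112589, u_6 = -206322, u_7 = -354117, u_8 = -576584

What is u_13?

-3884829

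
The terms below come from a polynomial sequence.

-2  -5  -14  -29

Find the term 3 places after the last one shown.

-110

First differences: -3  -9  -15
Second differences: -6  -6
The second differences are constant (-6).
-15 − 6 = -21;  -29 − 21 = -50
-21 − 6 = -27;  -50 − 27 = -77
-27 − 6 = -33;  -77 − 33 = -110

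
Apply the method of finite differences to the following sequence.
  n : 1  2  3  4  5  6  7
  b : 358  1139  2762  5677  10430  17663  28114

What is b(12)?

781, 1623, 2915, 4753, 7233, 10451
842, 1292, 1838, 2480, 3218
450, 546, 642, 738
96, 96, 96
The fourth differences are constant (96).
738 + 96 = 834;  3218 + 834 = 4052;  10451 + 4052 = 14503;  28114 + 14503 = 42617
834 + 96 = 930;  4052 + 930 = 4982;  14503 + 4982 = 19485;  42617 + 19485 = 62102
930 + 96 = 1026;  4982 + 1026 = 6008;  19485 + 6008 = 25493;  62102 + 25493 = 87595
1026 + 96 = 1122;  6008 + 1122 = 7130;  25493 + 7130 = 32623;  87595 + 32623 = 120218
1122 + 96 = 1218;  7130 + 1218 = 8348;  32623 + 8348 = 40971;  120218 + 40971 = 161189

161189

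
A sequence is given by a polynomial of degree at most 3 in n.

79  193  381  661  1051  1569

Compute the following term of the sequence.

2233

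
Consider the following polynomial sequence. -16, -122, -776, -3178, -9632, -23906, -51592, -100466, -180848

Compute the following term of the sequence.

Δ: -106 , -654 , -2402 , -6454 , -14274 , -27686 , -48874 , -80382
Δ²: -548 , -1748 , -4052 , -7820 , -13412 , -21188 , -31508
Δ³: -1200 , -2304 , -3768 , -5592 , -7776 , -10320
Δ⁴: -1104 , -1464 , -1824 , -2184 , -2544
Δ⁵: -360 , -360 , -360 , -360
Constant fifth difference = -360, so extend:
-2544 − 360 = -2904;  -10320 − 2904 = -13224;  -31508 − 13224 = -44732;  -80382 − 44732 = -125114;  -180848 − 125114 = -305962

-305962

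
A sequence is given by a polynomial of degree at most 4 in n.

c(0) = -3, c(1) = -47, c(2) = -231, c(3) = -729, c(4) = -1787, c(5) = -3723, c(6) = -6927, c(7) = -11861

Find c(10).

First differences: -44, -184, -498, -1058, -1936, -3204, -4934
Second differences: -140, -314, -560, -878, -1268, -1730
Third differences: -174, -246, -318, -390, -462
Fourth differences: -72, -72, -72, -72
Fourth differences constant at -72.
-462 − 72 = -534;  -1730 − 534 = -2264;  -4934 − 2264 = -7198;  -11861 − 7198 = -19059
-534 − 72 = -606;  -2264 − 606 = -2870;  -7198 − 2870 = -10068;  -19059 − 10068 = -29127
-606 − 72 = -678;  -2870 − 678 = -3548;  -10068 − 3548 = -13616;  -29127 − 13616 = -42743

-42743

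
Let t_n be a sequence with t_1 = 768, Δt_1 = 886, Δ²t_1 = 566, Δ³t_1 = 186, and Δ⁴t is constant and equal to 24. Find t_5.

8476

Build the table forward from the leading diagonal:
Fourth differences: 24, 24, 24, 24, 24
Third differences: 186, 210, 234, 258, 282
Second differences: 566, 752, 962, 1196, 1454
First differences: 886, 1452, 2204, 3166, 4362
t: 768, 1654, 3106, 5310, 8476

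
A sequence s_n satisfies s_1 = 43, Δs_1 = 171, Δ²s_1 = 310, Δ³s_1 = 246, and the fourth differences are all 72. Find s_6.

6818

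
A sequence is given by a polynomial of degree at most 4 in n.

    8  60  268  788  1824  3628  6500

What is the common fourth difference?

48

D1: 52, 208, 520, 1036, 1804, 2872
D2: 156, 312, 516, 768, 1068
D3: 156, 204, 252, 300
D4: 48, 48, 48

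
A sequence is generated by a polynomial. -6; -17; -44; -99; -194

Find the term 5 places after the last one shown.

D1: -11, -27, -55, -95
D2: -16, -28, -40
D3: -12, -12
Third differences constant at -12.
-40 − 12 = -52;  -95 − 52 = -147;  -194 − 147 = -341
-52 − 12 = -64;  -147 − 64 = -211;  -341 − 211 = -552
-64 − 12 = -76;  -211 − 76 = -287;  -552 − 287 = -839
-76 − 12 = -88;  -287 − 88 = -375;  -839 − 375 = -1214
-88 − 12 = -100;  -375 − 100 = -475;  -1214 − 475 = -1689

-1689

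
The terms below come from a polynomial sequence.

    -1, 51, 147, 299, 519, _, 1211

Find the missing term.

819

Using the first 5 terms:
Δ: 52  96  152  220
Δ²: 44  56  68
Δ³: 12  12
Constant third difference = 12.
Extend forward: 68 + 12 = 80;  220 + 80 = 300;  519 + 300 = 819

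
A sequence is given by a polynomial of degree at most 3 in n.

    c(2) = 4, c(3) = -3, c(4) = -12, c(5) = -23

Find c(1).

Δ: -7, -9, -11
Δ²: -2, -2
The second differences are constant at -2.
Work back: -7 + 2 = -5;  4 + 5 = 9

9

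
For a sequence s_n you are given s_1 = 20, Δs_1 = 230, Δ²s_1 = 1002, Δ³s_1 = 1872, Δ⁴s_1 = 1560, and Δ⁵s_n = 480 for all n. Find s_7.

80150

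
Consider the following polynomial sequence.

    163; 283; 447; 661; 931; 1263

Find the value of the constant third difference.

First differences: 120, 164, 214, 270, 332
Second differences: 44, 50, 56, 62
Third differences: 6, 6, 6

6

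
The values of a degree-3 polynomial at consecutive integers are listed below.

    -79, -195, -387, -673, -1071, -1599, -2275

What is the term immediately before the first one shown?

Δ: -116  -192  -286  -398  -528  -676
Δ²: -76  -94  -112  -130  -148
Δ³: -18  -18  -18  -18
The third differences are constant at -18.
Work back: -76 + 18 = -58;  -116 + 58 = -58;  -79 + 58 = -21

-21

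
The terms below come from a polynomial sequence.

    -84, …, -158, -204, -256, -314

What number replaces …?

-118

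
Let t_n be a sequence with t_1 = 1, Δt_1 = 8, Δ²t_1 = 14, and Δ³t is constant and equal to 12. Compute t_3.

31

Build the table forward from the leading diagonal:
Third differences: 12  12  12
Second differences: 14  26  38
First differences: 8  22  48
t: 1  9  31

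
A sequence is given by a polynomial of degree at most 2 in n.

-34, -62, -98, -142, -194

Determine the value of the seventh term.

-28  -36  -44  -52
-8  -8  -8
The second differences are constant (-8).
-52 − 8 = -60;  -194 − 60 = -254
-60 − 8 = -68;  -254 − 68 = -322

-322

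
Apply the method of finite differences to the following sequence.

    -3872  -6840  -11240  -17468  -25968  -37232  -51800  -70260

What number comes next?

D1: -2968  -4400  -6228  -8500  -11264  -14568  -18460
D2: -1432  -1828  -2272  -2764  -3304  -3892
D3: -396  -444  -492  -540  -588
D4: -48  -48  -48  -48
Constant fourth difference = -48, so extend:
-588 − 48 = -636;  -3892 − 636 = -4528;  -18460 − 4528 = -22988;  -70260 − 22988 = -93248

-93248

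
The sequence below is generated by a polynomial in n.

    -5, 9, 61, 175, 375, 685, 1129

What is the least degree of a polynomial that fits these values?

First differences: 14, 52, 114, 200, 310, 444
Second differences: 38, 62, 86, 110, 134
Third differences: 24, 24, 24, 24
The third differences are constant, so the polynomial has degree 3.

3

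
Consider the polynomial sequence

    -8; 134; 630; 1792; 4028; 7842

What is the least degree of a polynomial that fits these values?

4

Δ: 142, 496, 1162, 2236, 3814
Δ²: 354, 666, 1074, 1578
Δ³: 312, 408, 504
Δ⁴: 96, 96
The fourth differences are constant, so the polynomial has degree 4.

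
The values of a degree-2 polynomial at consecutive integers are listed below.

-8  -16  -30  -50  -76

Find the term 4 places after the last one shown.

-240

Δ: -8, -14, -20, -26
Δ²: -6, -6, -6
The second differences are constant (-6).
-26 − 6 = -32;  -76 − 32 = -108
-32 − 6 = -38;  -108 − 38 = -146
-38 − 6 = -44;  -146 − 44 = -190
-44 − 6 = -50;  -190 − 50 = -240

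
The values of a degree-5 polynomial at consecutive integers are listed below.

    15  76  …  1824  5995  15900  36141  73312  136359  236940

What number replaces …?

Using the last 7 terms:
D1: 4171, 9905, 20241, 37171, 63047, 100581
D2: 5734, 10336, 16930, 25876, 37534
D3: 4602, 6594, 8946, 11658
D4: 1992, 2352, 2712
D5: 360, 360
Constant fifth difference = 360.
Extend backward: 1992 − 360 = 1632;  4602 − 1632 = 2970;  5734 − 2970 = 2764;  4171 − 2764 = 1407;  1824 − 1407 = 417

417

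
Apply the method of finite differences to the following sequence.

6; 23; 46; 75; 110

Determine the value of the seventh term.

198

Δ: 17, 23, 29, 35
Δ²: 6, 6, 6
Constant second difference = 6, so extend:
35 + 6 = 41;  110 + 41 = 151
41 + 6 = 47;  151 + 47 = 198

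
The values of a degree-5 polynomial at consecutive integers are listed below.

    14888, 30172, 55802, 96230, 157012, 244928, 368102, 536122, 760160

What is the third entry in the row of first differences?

40428

D1: 15284, 25630, 40428, 60782, 87916, 123174, 168020, 224038
D2: 10346, 14798, 20354, 27134, 35258, 44846, 56018
D3: 4452, 5556, 6780, 8124, 9588, 11172
D4: 1104, 1224, 1344, 1464, 1584
D5: 120, 120, 120, 120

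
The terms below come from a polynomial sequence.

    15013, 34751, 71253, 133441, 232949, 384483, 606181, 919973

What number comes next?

1351941

19738 , 36502 , 62188 , 99508 , 151534 , 221698 , 313792
16764 , 25686 , 37320 , 52026 , 70164 , 92094
8922 , 11634 , 14706 , 18138 , 21930
2712 , 3072 , 3432 , 3792
360 , 360 , 360
The fifth differences are constant (360).
3792 + 360 = 4152;  21930 + 4152 = 26082;  92094 + 26082 = 118176;  313792 + 118176 = 431968;  919973 + 431968 = 1351941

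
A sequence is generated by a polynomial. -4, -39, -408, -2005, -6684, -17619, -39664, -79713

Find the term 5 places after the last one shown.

Δ: -35, -369, -1597, -4679, -10935, -22045, -40049
Δ²: -334, -1228, -3082, -6256, -11110, -18004
Δ³: -894, -1854, -3174, -4854, -6894
Δ⁴: -960, -1320, -1680, -2040
Δ⁵: -360, -360, -360
Fifth differences constant at -360.
-2040 − 360 = -2400;  -6894 − 2400 = -9294;  -18004 − 9294 = -27298;  -40049 − 27298 = -67347;  -79713 − 67347 = -147060
-2400 − 360 = -2760;  -9294 − 2760 = -12054;  -27298 − 12054 = -39352;  -67347 − 39352 = -106699;  -147060 − 106699 = -253759
-2760 − 360 = -3120;  -12054 − 3120 = -15174;  -39352 − 15174 = -54526;  -106699 − 54526 = -161225;  -253759 − 161225 = -414984
-3120 − 360 = -3480;  -15174 − 3480 = -18654;  -54526 − 18654 = -73180;  -161225 − 73180 = -234405;  -414984 − 234405 = -649389
-3480 − 360 = -3840;  -18654 − 3840 = -22494;  -73180 − 22494 = -95674;  -234405 − 95674 = -330079;  -649389 − 330079 = -979468

-979468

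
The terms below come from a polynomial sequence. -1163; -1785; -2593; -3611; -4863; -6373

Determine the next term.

-622, -808, -1018, -1252, -1510
-186, -210, -234, -258
-24, -24, -24
Third differences constant at -24.
-258 − 24 = -282;  -1510 − 282 = -1792;  -6373 − 1792 = -8165

-8165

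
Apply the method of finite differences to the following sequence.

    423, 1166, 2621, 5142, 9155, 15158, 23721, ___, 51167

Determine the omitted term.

35486

Using the first 7 terms:
743, 1455, 2521, 4013, 6003, 8563
712, 1066, 1492, 1990, 2560
354, 426, 498, 570
72, 72, 72
Constant fourth difference = 72.
Extend forward: 570 + 72 = 642;  2560 + 642 = 3202;  8563 + 3202 = 11765;  23721 + 11765 = 35486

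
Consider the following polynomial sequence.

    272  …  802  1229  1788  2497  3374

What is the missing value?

489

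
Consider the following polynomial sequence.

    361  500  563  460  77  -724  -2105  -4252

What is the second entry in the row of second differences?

Δ: 139, 63, -103, -383, -801, -1381, -2147
Δ²: -76, -166, -280, -418, -580, -766
Δ³: -90, -114, -138, -162, -186
Δ⁴: -24, -24, -24, -24

-166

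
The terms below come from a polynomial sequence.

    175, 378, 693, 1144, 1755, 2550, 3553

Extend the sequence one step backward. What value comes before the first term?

60

203  315  451  611  795  1003
112  136  160  184  208
24  24  24  24
The third differences are constant at 24.
Work back: 112 − 24 = 88;  203 − 88 = 115;  175 − 115 = 60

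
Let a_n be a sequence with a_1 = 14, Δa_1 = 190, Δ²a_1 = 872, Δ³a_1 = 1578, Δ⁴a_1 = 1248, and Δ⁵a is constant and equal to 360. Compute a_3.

1266

Build the table forward from the leading diagonal:
D5: 360  360  360
D4: 1248  1608  1968
D3: 1578  2826  4434
D2: 872  2450  5276
D1: 190  1062  3512
a: 14  204  1266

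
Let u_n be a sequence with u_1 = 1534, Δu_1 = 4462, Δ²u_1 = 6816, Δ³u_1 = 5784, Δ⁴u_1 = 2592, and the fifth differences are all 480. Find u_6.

163284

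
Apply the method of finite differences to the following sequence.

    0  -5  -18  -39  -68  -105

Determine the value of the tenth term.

-333

Δ: -5 , -13 , -21 , -29 , -37
Δ²: -8 , -8 , -8 , -8
Constant second difference = -8, so extend:
-37 − 8 = -45;  -105 − 45 = -150
-45 − 8 = -53;  -150 − 53 = -203
-53 − 8 = -61;  -203 − 61 = -264
-61 − 8 = -69;  -264 − 69 = -333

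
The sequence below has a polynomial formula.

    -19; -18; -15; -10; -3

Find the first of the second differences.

First differences: 1, 3, 5, 7
Second differences: 2, 2, 2

2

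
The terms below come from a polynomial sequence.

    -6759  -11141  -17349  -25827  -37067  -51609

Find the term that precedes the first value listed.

D1: -4382, -6208, -8478, -11240, -14542
D2: -1826, -2270, -2762, -3302
D3: -444, -492, -540
D4: -48, -48
The fourth differences are constant at -48.
Work back: -444 + 48 = -396;  -1826 + 396 = -1430;  -4382 + 1430 = -2952;  -6759 + 2952 = -3807

-3807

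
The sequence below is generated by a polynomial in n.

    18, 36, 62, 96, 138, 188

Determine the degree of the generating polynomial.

2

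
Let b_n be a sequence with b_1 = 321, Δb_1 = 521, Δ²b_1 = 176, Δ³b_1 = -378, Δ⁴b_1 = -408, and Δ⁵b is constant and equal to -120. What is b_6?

-1254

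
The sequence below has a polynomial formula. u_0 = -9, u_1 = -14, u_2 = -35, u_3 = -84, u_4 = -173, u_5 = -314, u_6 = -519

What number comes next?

-5 , -21 , -49 , -89 , -141 , -205
-16 , -28 , -40 , -52 , -64
-12 , -12 , -12 , -12
Third differences constant at -12.
-64 − 12 = -76;  -205 − 76 = -281;  -519 − 281 = -800

-800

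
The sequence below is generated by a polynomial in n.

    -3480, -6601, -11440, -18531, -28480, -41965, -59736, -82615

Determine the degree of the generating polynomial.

-3121, -4839, -7091, -9949, -13485, -17771, -22879
-1718, -2252, -2858, -3536, -4286, -5108
-534, -606, -678, -750, -822
-72, -72, -72, -72
The fourth differences are constant, so the polynomial has degree 4.

4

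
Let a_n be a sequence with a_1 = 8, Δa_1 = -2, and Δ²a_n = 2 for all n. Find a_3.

Build the table forward from the leading diagonal:
Δ²: 2, 2, 2
Δ: -2, 0, 2
a: 8, 6, 6

6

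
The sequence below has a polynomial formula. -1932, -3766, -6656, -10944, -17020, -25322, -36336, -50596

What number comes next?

D1: -1834 , -2890 , -4288 , -6076 , -8302 , -11014 , -14260
D2: -1056 , -1398 , -1788 , -2226 , -2712 , -3246
D3: -342 , -390 , -438 , -486 , -534
D4: -48 , -48 , -48 , -48
The fourth differences are constant (-48).
-534 − 48 = -582;  -3246 − 582 = -3828;  -14260 − 3828 = -18088;  -50596 − 18088 = -68684

-68684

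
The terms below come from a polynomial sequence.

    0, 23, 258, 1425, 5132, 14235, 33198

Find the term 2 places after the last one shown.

128760

First differences: 23 , 235 , 1167 , 3707 , 9103 , 18963
Second differences: 212 , 932 , 2540 , 5396 , 9860
Third differences: 720 , 1608 , 2856 , 4464
Fourth differences: 888 , 1248 , 1608
Fifth differences: 360 , 360
Constant fifth difference = 360, so extend:
1608 + 360 = 1968;  4464 + 1968 = 6432;  9860 + 6432 = 16292;  18963 + 16292 = 35255;  33198 + 35255 = 68453
1968 + 360 = 2328;  6432 + 2328 = 8760;  16292 + 8760 = 25052;  35255 + 25052 = 60307;  68453 + 60307 = 128760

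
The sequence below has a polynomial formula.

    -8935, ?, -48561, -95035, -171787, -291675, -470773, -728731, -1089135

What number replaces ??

-22363

Using the last 7 terms:
-46474  -76752  -119888  -179098  -257958  -360404
-30278  -43136  -59210  -78860  -102446
-12858  -16074  -19650  -23586
-3216  -3576  -3936
-360  -360
Constant fifth difference = -360.
Extend backward: -3216 + 360 = -2856;  -12858 + 2856 = -10002;  -30278 + 10002 = -20276;  -46474 + 20276 = -26198;  -48561 + 26198 = -22363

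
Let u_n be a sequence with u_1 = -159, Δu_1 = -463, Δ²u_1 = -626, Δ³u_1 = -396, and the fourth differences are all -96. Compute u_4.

Build the table forward from the leading diagonal:
D4: -96  -96  -96  -96
D3: -396  -492  -588  -684
D2: -626  -1022  -1514  -2102
D1: -463  -1089  -2111  -3625
u: -159  -622  -1711  -3822

-3822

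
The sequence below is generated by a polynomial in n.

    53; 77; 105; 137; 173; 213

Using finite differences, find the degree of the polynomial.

2

Δ: 24, 28, 32, 36, 40
Δ²: 4, 4, 4, 4
The second differences are constant, so the polynomial has degree 2.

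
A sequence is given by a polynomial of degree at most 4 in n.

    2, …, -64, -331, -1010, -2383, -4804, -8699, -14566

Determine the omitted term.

1

Using the last 7 terms:
-267  -679  -1373  -2421  -3895  -5867
-412  -694  -1048  -1474  -1972
-282  -354  -426  -498
-72  -72  -72
Constant fourth difference = -72.
Extend backward: -282 + 72 = -210;  -412 + 210 = -202;  -267 + 202 = -65;  -64 + 65 = 1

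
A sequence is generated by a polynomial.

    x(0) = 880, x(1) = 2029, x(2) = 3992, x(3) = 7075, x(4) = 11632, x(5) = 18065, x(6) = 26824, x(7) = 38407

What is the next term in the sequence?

D1: 1149  1963  3083  4557  6433  8759  11583
D2: 814  1120  1474  1876  2326  2824
D3: 306  354  402  450  498
D4: 48  48  48  48
The fourth differences are constant (48).
498 + 48 = 546;  2824 + 546 = 3370;  11583 + 3370 = 14953;  38407 + 14953 = 53360

53360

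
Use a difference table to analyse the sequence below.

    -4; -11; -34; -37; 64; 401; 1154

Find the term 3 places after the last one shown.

8429

Δ: -7 , -23 , -3 , 101 , 337 , 753
Δ²: -16 , 20 , 104 , 236 , 416
Δ³: 36 , 84 , 132 , 180
Δ⁴: 48 , 48 , 48
Fourth differences constant at 48.
180 + 48 = 228;  416 + 228 = 644;  753 + 644 = 1397;  1154 + 1397 = 2551
228 + 48 = 276;  644 + 276 = 920;  1397 + 920 = 2317;  2551 + 2317 = 4868
276 + 48 = 324;  920 + 324 = 1244;  2317 + 1244 = 3561;  4868 + 3561 = 8429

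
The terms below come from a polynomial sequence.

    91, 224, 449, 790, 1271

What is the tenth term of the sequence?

6616

First differences: 133, 225, 341, 481
Second differences: 92, 116, 140
Third differences: 24, 24
The third differences are constant (24).
140 + 24 = 164;  481 + 164 = 645;  1271 + 645 = 1916
164 + 24 = 188;  645 + 188 = 833;  1916 + 833 = 2749
188 + 24 = 212;  833 + 212 = 1045;  2749 + 1045 = 3794
212 + 24 = 236;  1045 + 236 = 1281;  3794 + 1281 = 5075
236 + 24 = 260;  1281 + 260 = 1541;  5075 + 1541 = 6616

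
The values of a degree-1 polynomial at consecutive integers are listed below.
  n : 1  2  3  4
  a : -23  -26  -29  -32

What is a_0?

-20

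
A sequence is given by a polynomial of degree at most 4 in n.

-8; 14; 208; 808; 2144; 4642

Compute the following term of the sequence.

Δ: 22, 194, 600, 1336, 2498
Δ²: 172, 406, 736, 1162
Δ³: 234, 330, 426
Δ⁴: 96, 96
Fourth differences constant at 96.
426 + 96 = 522;  1162 + 522 = 1684;  2498 + 1684 = 4182;  4642 + 4182 = 8824

8824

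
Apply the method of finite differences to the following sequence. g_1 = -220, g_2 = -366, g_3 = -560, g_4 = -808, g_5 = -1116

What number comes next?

-1490

First differences: -146, -194, -248, -308
Second differences: -48, -54, -60
Third differences: -6, -6
Constant third difference = -6, so extend:
-60 − 6 = -66;  -308 − 66 = -374;  -1116 − 374 = -1490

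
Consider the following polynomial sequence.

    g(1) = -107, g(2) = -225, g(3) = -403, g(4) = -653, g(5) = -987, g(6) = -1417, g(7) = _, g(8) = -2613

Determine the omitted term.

Using the first 6 terms:
First differences: -118, -178, -250, -334, -430
Second differences: -60, -72, -84, -96
Third differences: -12, -12, -12
Constant third difference = -12.
Extend forward: -96 − 12 = -108;  -430 − 108 = -538;  -1417 − 538 = -1955

-1955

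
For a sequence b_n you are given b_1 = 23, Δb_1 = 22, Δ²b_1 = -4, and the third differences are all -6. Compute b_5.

63

Build the table forward from the leading diagonal:
Δ³: -6  -6  -6  -6  -6
Δ²: -4  -10  -16  -22  -28
Δ: 22  18  8  -8  -30
b: 23  45  63  71  63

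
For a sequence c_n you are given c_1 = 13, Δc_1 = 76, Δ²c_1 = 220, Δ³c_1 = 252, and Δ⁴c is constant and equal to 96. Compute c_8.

17345

Build the table forward from the leading diagonal:
D4: 96, 96, 96, 96, 96, 96, 96, 96
D3: 252, 348, 444, 540, 636, 732, 828, 924
D2: 220, 472, 820, 1264, 1804, 2440, 3172, 4000
D1: 76, 296, 768, 1588, 2852, 4656, 7096, 10268
c: 13, 89, 385, 1153, 2741, 5593, 10249, 17345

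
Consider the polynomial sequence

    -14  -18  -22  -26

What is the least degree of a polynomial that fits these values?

1

Δ: -4, -4, -4
The first differences are constant, so the polynomial has degree 1.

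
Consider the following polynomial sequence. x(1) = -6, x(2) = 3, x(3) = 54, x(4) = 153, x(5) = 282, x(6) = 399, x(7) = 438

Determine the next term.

309

Δ: 9, 51, 99, 129, 117, 39
Δ²: 42, 48, 30, -12, -78
Δ³: 6, -18, -42, -66
Δ⁴: -24, -24, -24
Constant fourth difference = -24, so extend:
-66 − 24 = -90;  -78 − 90 = -168;  39 − 168 = -129;  438 − 129 = 309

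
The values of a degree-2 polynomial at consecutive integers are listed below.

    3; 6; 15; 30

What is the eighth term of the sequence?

150

3 , 9 , 15
6 , 6
Constant second difference = 6, so extend:
15 + 6 = 21;  30 + 21 = 51
21 + 6 = 27;  51 + 27 = 78
27 + 6 = 33;  78 + 33 = 111
33 + 6 = 39;  111 + 39 = 150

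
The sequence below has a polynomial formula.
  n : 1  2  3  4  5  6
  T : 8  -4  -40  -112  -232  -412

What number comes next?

Δ: -12 , -36 , -72 , -120 , -180
Δ²: -24 , -36 , -48 , -60
Δ³: -12 , -12 , -12
Third differences constant at -12.
-60 − 12 = -72;  -180 − 72 = -252;  -412 − 252 = -664

-664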